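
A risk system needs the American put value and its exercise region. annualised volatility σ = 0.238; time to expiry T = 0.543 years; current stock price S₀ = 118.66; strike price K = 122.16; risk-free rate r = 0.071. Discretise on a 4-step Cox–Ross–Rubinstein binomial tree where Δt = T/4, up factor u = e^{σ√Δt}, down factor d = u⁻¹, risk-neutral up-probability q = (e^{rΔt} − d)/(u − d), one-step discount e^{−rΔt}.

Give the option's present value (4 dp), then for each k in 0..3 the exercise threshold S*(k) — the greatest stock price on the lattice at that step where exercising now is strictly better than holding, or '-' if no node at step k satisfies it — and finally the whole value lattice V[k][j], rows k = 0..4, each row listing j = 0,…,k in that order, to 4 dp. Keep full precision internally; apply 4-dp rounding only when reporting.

params: Δt=0.13575 u=1.09165 d=0.91605 q=0.53324 e^(-rΔt)=0.99041
t_4 payoffs: 38.6050 22.5877 3.5000 0.0000 0.0000
t_3: node(3,0) S=91.2127 payoff=30.9473 vs cont=29.7755 → 30.9473 [stop]  node(3,1) S=108.6979 payoff=13.4621 vs cont=12.2903 → 13.4621 [stop]  node(3,2) S=129.5351 payoff=0.0000 vs cont=1.6180 → 1.6180 [wait]  node(3,3) S=154.3666 payoff=0.0000 vs cont=0.0000 → 0.0000 [wait]  ⇒ S*(3)=108.6979
t_2: node(2,0) S=99.5723 payoff=22.5877 vs cont=21.4160 → 22.5877 [stop]  node(2,1) S=118.6600 payoff=3.5000 vs cont=7.0777 → 7.0777 [wait]  node(2,2) S=141.4068 payoff=0.0000 vs cont=0.7480 → 0.7480 [wait]  ⇒ S*(2)=99.5723
t_1: node(1,0) S=108.6979 payoff=13.4621 vs cont=14.1798 → 14.1798 [wait]  node(1,1) S=129.5351 payoff=0.0000 vs cont=3.6669 → 3.6669 [wait]  ⇒ S*(1)=-
t_0: node(0,0) S=118.6600 payoff=3.5000 vs cont=8.4916 → 8.4916 [wait]  ⇒ S*(0)=-

price = 8.4916
boundary = - - 99.5723 108.6979
tree:
8.4916
14.1798 3.6669
22.5877 7.0777 0.7480
30.9473 13.4621 1.6180 0.0000
38.6050 22.5877 3.5000 0.0000 0.0000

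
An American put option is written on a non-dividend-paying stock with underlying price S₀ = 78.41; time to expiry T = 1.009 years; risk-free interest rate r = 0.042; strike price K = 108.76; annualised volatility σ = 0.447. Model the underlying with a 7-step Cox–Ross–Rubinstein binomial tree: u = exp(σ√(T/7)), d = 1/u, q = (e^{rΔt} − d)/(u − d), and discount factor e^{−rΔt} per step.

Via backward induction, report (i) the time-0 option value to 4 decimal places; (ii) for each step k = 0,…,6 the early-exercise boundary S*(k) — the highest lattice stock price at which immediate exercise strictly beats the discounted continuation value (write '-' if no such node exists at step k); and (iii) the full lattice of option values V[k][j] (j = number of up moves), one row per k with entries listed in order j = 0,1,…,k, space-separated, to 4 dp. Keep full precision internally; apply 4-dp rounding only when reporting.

price = 33.8922
boundary = - - 55.8424 66.1710 55.8424 66.1710 78.4100
tree:
33.8922
43.0546 24.2176
52.9176 32.7243 15.1428
61.6340 42.5890 22.2600 7.4849
68.9898 52.9176 31.5275 12.3210 2.2457
75.1975 61.6340 42.5890 19.7279 4.3075 0.0000
80.4363 68.9898 52.9176 30.3500 8.2621 0.0000 0.0000
84.8573 75.1975 61.6340 42.5890 15.8473 0.0000 0.0000 0.0000

params: Δt=0.14414 u=1.18496 d=0.84391 q=0.47548 e^(-rΔt)=0.99396
t_7 payoffs: 84.8573 75.1975 61.6340 42.5890 15.8473 0.0000 0.0000 0.0000
t_6: node(6,0) S=28.3237 payoff=80.4363 vs cont=79.7798 → 80.4363 [stop]  node(6,1) S=39.7702 payoff=68.9898 vs cont=68.3334 → 68.9898 [stop]  node(6,2) S=55.8424 payoff=52.9176 vs cont=52.2611 → 52.9176 [stop]  node(6,3) S=78.4100 payoff=30.3500 vs cont=29.6936 → 30.3500 [stop]  node(6,4) S=110.0978 payoff=0.0000 vs cont=8.2621 → 8.2621 [wait]  node(6,5) S=154.5915 payoff=0.0000 vs cont=0.0000 → 0.0000 [wait]  node(6,6) S=217.0665 payoff=0.0000 vs cont=0.0000 → 0.0000 [wait]  ⇒ S*(6)=78.4100
t_5: node(5,0) S=33.5625 payoff=75.1975 vs cont=74.5411 → 75.1975 [stop]  node(5,1) S=47.1260 payoff=61.6340 vs cont=60.9775 → 61.6340 [stop]  node(5,2) S=66.1710 payoff=42.5890 vs cont=41.9325 → 42.5890 [stop]  node(5,3) S=92.9127 payoff=15.8473 vs cont=19.7279 → 19.7279 [wait]  node(5,4) S=130.4614 payoff=0.0000 vs cont=4.3075 → 4.3075 [wait]  node(5,5) S=183.1847 payoff=0.0000 vs cont=0.0000 → 0.0000 [wait]  ⇒ S*(5)=66.1710
t_4: node(4,0) S=39.7702 payoff=68.9898 vs cont=68.3334 → 68.9898 [stop]  node(4,1) S=55.8424 payoff=52.9176 vs cont=52.2611 → 52.9176 [stop]  node(4,2) S=78.4100 payoff=30.3500 vs cont=31.5275 → 31.5275 [wait]  node(4,3) S=110.0978 payoff=0.0000 vs cont=12.3210 → 12.3210 [wait]  node(4,4) S=154.5915 payoff=0.0000 vs cont=2.2457 → 2.2457 [wait]  ⇒ S*(4)=55.8424
t_3: node(3,0) S=47.1260 payoff=61.6340 vs cont=60.9775 → 61.6340 [stop]  node(3,1) S=66.1710 payoff=42.5890 vs cont=42.4890 → 42.5890 [stop]  node(3,2) S=92.9127 payoff=15.8473 vs cont=22.2600 → 22.2600 [wait]  node(3,3) S=130.4614 payoff=0.0000 vs cont=7.4849 → 7.4849 [wait]  ⇒ S*(3)=66.1710
t_2: node(2,0) S=55.8424 payoff=52.9176 vs cont=52.2611 → 52.9176 [stop]  node(2,1) S=78.4100 payoff=30.3500 vs cont=32.7243 → 32.7243 [wait]  node(2,2) S=110.0978 payoff=0.0000 vs cont=15.1428 → 15.1428 [wait]  ⇒ S*(2)=55.8424
t_1: node(1,0) S=66.1710 payoff=42.5890 vs cont=43.0546 → 43.0546 [wait]  node(1,1) S=92.9127 payoff=15.8473 vs cont=24.2176 → 24.2176 [wait]  ⇒ S*(1)=-
t_0: node(0,0) S=78.4100 payoff=30.3500 vs cont=33.8922 → 33.8922 [wait]  ⇒ S*(0)=-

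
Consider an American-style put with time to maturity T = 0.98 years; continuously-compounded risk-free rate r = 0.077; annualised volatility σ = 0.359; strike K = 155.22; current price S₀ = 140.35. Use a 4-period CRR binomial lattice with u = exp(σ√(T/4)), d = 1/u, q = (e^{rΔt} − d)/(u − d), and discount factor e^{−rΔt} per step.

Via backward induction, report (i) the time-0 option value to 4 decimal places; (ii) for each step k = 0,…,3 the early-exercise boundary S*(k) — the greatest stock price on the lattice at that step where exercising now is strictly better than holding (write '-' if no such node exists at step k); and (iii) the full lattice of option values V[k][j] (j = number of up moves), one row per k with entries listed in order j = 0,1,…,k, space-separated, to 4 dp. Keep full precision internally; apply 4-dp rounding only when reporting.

params: Δt=0.24500 u=1.19446 d=0.83720 q=0.50900 e^(-rΔt)=0.98131
t_4 payoffs: 86.2718 56.8489 14.8700 0.0000 0.0000
t_3: node(3,0) S=82.3560 payoff=72.8640 vs cont=69.9632 → 72.8640 [stop]  node(3,1) S=117.5006 payoff=37.7194 vs cont=34.8186 → 37.7194 [stop]  node(3,2) S=167.6428 payoff=0.0000 vs cont=7.1648 → 7.1648 [wait]  node(3,3) S=239.1826 payoff=0.0000 vs cont=0.0000 → 0.0000 [wait]  ⇒ S*(3)=117.5006
t_2: node(2,0) S=98.3711 payoff=56.8489 vs cont=53.9481 → 56.8489 [stop]  node(2,1) S=140.3500 payoff=14.8700 vs cont=21.7529 → 21.7529 [wait]  node(2,2) S=200.2429 payoff=0.0000 vs cont=3.4522 → 3.4522 [wait]  ⇒ S*(2)=98.3711
t_1: node(1,0) S=117.5006 payoff=37.7194 vs cont=38.2565 → 38.2565 [wait]  node(1,1) S=167.6428 payoff=0.0000 vs cont=12.2054 → 12.2054 [wait]  ⇒ S*(1)=-
t_0: node(0,0) S=140.3500 payoff=14.8700 vs cont=24.5294 → 24.5294 [wait]  ⇒ S*(0)=-

price = 24.5294
boundary = - - 98.3711 117.5006
tree:
24.5294
38.2565 12.2054
56.8489 21.7529 3.4522
72.8640 37.7194 7.1648 0.0000
86.2718 56.8489 14.8700 0.0000 0.0000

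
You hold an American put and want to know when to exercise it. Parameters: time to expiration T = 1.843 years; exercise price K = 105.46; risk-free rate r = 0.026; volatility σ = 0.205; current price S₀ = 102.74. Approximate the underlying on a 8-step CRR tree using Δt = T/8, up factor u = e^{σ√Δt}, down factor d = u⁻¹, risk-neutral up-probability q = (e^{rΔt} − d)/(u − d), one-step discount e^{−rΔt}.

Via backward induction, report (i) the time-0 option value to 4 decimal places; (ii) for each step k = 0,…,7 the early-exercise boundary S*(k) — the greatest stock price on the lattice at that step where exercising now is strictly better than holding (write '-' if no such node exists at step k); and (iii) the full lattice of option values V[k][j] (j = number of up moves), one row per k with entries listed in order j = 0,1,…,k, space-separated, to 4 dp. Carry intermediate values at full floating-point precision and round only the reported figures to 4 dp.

price = 10.8490
boundary = - - - 76.4791 69.3123 76.4791 84.3869 93.1124
tree:
10.8490
15.5642 6.3727
21.6248 9.8298 3.0718
28.9809 14.6972 5.1927 1.0369
36.1477 21.1423 8.5769 1.9491 0.1583
42.6428 28.9809 13.7376 3.6385 0.3223 0.0000
48.5294 36.1477 21.0731 6.7363 0.6561 0.0000 0.0000
53.8643 42.6428 28.9809 12.3476 1.3359 0.0000 0.0000 0.0000
58.6992 48.5294 36.1477 21.0731 2.7200 0.0000 0.0000 0.0000 0.0000

Δt=0.23037  u=1.10340  d=0.90629  q=0.50590  discount=0.99403
step 8 (expiry): payoffs max(K−S,0) = 58.6992 48.5294 36.1477 21.0731 2.7200 0.0000 0.0000 0.0000 0.0000
step 7: (k=7,j=0): S=51.5957, (K−S)⁺=53.8643, hold=53.2345 ⇒ V=53.8643 exercise | (k=7,j=1): S=62.8172, (K−S)⁺=42.6428, hold=42.0131 ⇒ V=42.6428 exercise | (k=7,j=2): S=76.4791, (K−S)⁺=28.9809, hold=28.3511 ⇒ V=28.9809 exercise | (k=7,j=3): S=93.1124, (K−S)⁺=12.3476, hold=11.7179 ⇒ V=12.3476 exercise | (k=7,j=4): S=113.3631, (K−S)⁺=0.0000, hold=1.3359 ⇒ V=1.3359 continue | (k=7,j=5): S=138.0182, (K−S)⁺=0.0000, hold=0.0000 ⇒ V=0.0000 continue | (k=7,j=6): S=168.0354, (K−S)⁺=0.0000, hold=0.0000 ⇒ V=0.0000 continue | (k=7,j=7): S=204.5810, (K−S)⁺=0.0000, hold=0.0000 ⇒ V=0.0000 continue  boundary S*=93.1124
step 6: (k=6,j=0): S=56.9306, (K−S)⁺=48.5294, hold=47.8996 ⇒ V=48.5294 exercise | (k=6,j=1): S=69.3123, (K−S)⁺=36.1477, hold=35.5179 ⇒ V=36.1477 exercise | (k=6,j=2): S=84.3869, (K−S)⁺=21.0731, hold=20.4433 ⇒ V=21.0731 exercise | (k=6,j=3): S=102.7400, (K−S)⁺=2.7200, hold=6.7363 ⇒ V=6.7363 continue | (k=6,j=4): S=125.0847, (K−S)⁺=0.0000, hold=0.6561 ⇒ V=0.6561 continue | (k=6,j=5): S=152.2890, (K−S)⁺=0.0000, hold=0.0000 ⇒ V=0.0000 continue | (k=6,j=6): S=185.4100, (K−S)⁺=0.0000, hold=0.0000 ⇒ V=0.0000 continue  boundary S*=84.3869
step 5: (k=5,j=0): S=62.8172, (K−S)⁺=42.6428, hold=42.0131 ⇒ V=42.6428 exercise | (k=5,j=1): S=76.4791, (K−S)⁺=28.9809, hold=28.3511 ⇒ V=28.9809 exercise | (k=5,j=2): S=93.1124, (K−S)⁺=12.3476, hold=13.7376 ⇒ V=13.7376 continue | (k=5,j=3): S=113.3631, (K−S)⁺=0.0000, hold=3.6385 ⇒ V=3.6385 continue | (k=5,j=4): S=138.0182, (K−S)⁺=0.0000, hold=0.3223 ⇒ V=0.3223 continue | (k=5,j=5): S=168.0354, (K−S)⁺=0.0000, hold=0.0000 ⇒ V=0.0000 continue  boundary S*=76.4791
step 4: (k=4,j=0): S=69.3123, (K−S)⁺=36.1477, hold=35.5179 ⇒ V=36.1477 exercise | (k=4,j=1): S=84.3869, (K−S)⁺=21.0731, hold=21.1423 ⇒ V=21.1423 continue | (k=4,j=2): S=102.7400, (K−S)⁺=2.7200, hold=8.5769 ⇒ V=8.5769 continue | (k=4,j=3): S=125.0847, (K−S)⁺=0.0000, hold=1.9491 ⇒ V=1.9491 continue | (k=4,j=4): S=152.2890, (K−S)⁺=0.0000, hold=0.1583 ⇒ V=0.1583 continue  boundary S*=69.3123
step 3: (k=3,j=0): S=76.4791, (K−S)⁺=28.9809, hold=28.3859 ⇒ V=28.9809 exercise | (k=3,j=1): S=93.1124, (K−S)⁺=12.3476, hold=14.6972 ⇒ V=14.6972 continue | (k=3,j=2): S=113.3631, (K−S)⁺=0.0000, hold=5.1927 ⇒ V=5.1927 continue | (k=3,j=3): S=138.0182, (K−S)⁺=0.0000, hold=1.0369 ⇒ V=1.0369 continue  boundary S*=76.4791
step 2: (k=2,j=0): S=84.3869, (K−S)⁺=21.0731, hold=21.6248 ⇒ V=21.6248 continue | (k=2,j=1): S=102.7400, (K−S)⁺=2.7200, hold=9.8298 ⇒ V=9.8298 continue | (k=2,j=2): S=125.0847, (K−S)⁺=0.0000, hold=3.0718 ⇒ V=3.0718 continue  boundary S*=-
step 1: (k=1,j=0): S=93.1124, (K−S)⁺=12.3476, hold=15.5642 ⇒ V=15.5642 continue | (k=1,j=1): S=113.3631, (K−S)⁺=0.0000, hold=6.3727 ⇒ V=6.3727 continue  boundary S*=-
step 0: (k=0,j=0): S=102.7400, (K−S)⁺=2.7200, hold=10.8490 ⇒ V=10.8490 continue  boundary S*=-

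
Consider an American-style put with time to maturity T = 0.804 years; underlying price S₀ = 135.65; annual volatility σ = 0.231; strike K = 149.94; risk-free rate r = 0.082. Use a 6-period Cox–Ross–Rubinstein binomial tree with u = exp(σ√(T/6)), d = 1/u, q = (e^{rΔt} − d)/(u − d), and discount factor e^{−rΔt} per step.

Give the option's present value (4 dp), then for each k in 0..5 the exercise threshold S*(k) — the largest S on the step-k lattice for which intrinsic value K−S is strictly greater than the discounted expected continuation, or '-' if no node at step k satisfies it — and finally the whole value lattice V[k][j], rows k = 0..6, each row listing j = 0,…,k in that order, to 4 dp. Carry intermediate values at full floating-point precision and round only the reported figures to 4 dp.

price = 16.5334
boundary = - 124.6510 114.5439 124.6510 114.5439 124.6510
tree:
16.5334
25.2890 9.5336
35.3961 15.8525 4.4332
44.6837 25.2890 8.2684 1.3099
53.2182 35.3961 14.8703 2.9052 0.0000
61.0608 44.6837 25.2890 6.4433 0.0000 0.0000
68.2674 53.2182 35.3961 14.2900 0.0000 0.0000 0.0000

params: Δt=0.13400 u=1.08824 d=0.91892 q=0.54412 e^(-rΔt)=0.98907
t_6 payoffs: 68.2674 53.2182 35.3961 14.2900 0.0000 0.0000 0.0000
t_5: node(5,0) S=88.8792 payoff=61.0608 vs cont=59.4222 → 61.0608 [stop]  node(5,1) S=105.2563 payoff=44.6837 vs cont=43.0452 → 44.6837 [stop]  node(5,2) S=124.6510 payoff=25.2890 vs cont=23.6504 → 25.2890 [stop]  node(5,3) S=147.6195 payoff=2.3205 vs cont=6.4433 → 6.4433 [wait]  node(5,4) S=174.8201 payoff=0.0000 vs cont=0.0000 → 0.0000 [wait]  node(5,5) S=207.0328 payoff=0.0000 vs cont=0.0000 → 0.0000 [wait]  ⇒ S*(5)=124.6510
t_4: node(4,0) S=96.7218 payoff=53.2182 vs cont=51.5797 → 53.2182 [stop]  node(4,1) S=114.5439 payoff=35.3961 vs cont=33.7576 → 35.3961 [stop]  node(4,2) S=135.6500 payoff=14.2900 vs cont=14.8703 → 14.8703 [wait]  node(4,3) S=160.6451 payoff=0.0000 vs cont=2.9052 → 2.9052 [wait]  node(4,4) S=190.2459 payoff=0.0000 vs cont=0.0000 → 0.0000 [wait]  ⇒ S*(4)=114.5439
t_3: node(3,0) S=105.2563 payoff=44.6837 vs cont=43.0452 → 44.6837 [stop]  node(3,1) S=124.6510 payoff=25.2890 vs cont=23.9627 → 25.2890 [stop]  node(3,2) S=147.6195 payoff=2.3205 vs cont=8.2684 → 8.2684 [wait]  node(3,3) S=174.8201 payoff=0.0000 vs cont=1.3099 → 1.3099 [wait]  ⇒ S*(3)=124.6510
t_2: node(2,0) S=114.5439 payoff=35.3961 vs cont=33.7576 → 35.3961 [stop]  node(2,1) S=135.6500 payoff=14.2900 vs cont=15.8525 → 15.8525 [wait]  node(2,2) S=160.6451 payoff=0.0000 vs cont=4.4332 → 4.4332 [wait]  ⇒ S*(2)=114.5439
t_1: node(1,0) S=124.6510 payoff=25.2890 vs cont=24.4914 → 25.2890 [stop]  node(1,1) S=147.6195 payoff=2.3205 vs cont=9.5336 → 9.5336 [wait]  ⇒ S*(1)=124.6510
t_0: node(0,0) S=135.6500 payoff=14.2900 vs cont=16.5334 → 16.5334 [wait]  ⇒ S*(0)=-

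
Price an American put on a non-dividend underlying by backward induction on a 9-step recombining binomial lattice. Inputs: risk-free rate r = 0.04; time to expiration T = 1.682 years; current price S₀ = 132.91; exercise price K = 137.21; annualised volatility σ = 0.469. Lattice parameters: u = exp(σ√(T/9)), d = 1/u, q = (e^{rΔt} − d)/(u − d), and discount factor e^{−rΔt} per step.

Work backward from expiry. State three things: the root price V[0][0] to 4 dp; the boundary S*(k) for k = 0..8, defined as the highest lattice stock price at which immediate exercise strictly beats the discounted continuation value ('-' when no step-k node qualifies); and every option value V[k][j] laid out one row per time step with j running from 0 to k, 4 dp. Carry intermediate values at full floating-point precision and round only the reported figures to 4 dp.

Δt=0.18689, u=1.22477, d=0.81648, q=0.46786, disc=e^(-rΔt)=0.99255
k=9 terminal: V=max(K-S,0) → 115.7775 105.0601 88.9833 64.8671 28.6915 0.0000 0.0000 0.0000 0.0000 0.0000
k=8: j=0 S=26.2498 intr=110.9602 cont=109.9383 V=110.9602[EX]; j=1 S=39.3762 intr=97.8338 cont=96.8119 V=97.8338[EX]; j=2 S=59.0666 intr=78.1434 cont=77.1215 V=78.1434[EX]; j=3 S=88.6033 intr=48.6067 cont=47.5848 V=48.6067[EX]; j=4 S=132.9100 intr=4.3000 cont=15.1541 V=15.1541[hold]; j=5 S=199.3726 intr=0.0000 cont=0.0000 V=0.0000[hold]; j=6 S=299.0704 intr=0.0000 cont=0.0000 V=0.0000[hold]; j=7 S=448.6229 intr=0.0000 cont=0.0000 V=0.0000[hold]; j=8 S=672.9601 intr=0.0000 cont=0.0000 V=0.0000[hold]  S*(8)=88.6033
k=7: j=0 S=32.1499 intr=105.0601 cont=104.0382 V=105.0601[EX]; j=1 S=48.2267 intr=88.9833 cont=87.9614 V=88.9833[EX]; j=2 S=72.3429 intr=64.8671 cont=63.8452 V=64.8671[EX]; j=3 S=108.5185 intr=28.6915 cont=32.7100 V=32.7100[hold]; j=4 S=162.7840 intr=0.0000 cont=8.0040 V=8.0040[hold]; j=5 S=244.1853 intr=0.0000 cont=0.0000 V=0.0000[hold]; j=6 S=366.2920 intr=0.0000 cont=0.0000 V=0.0000[hold]; j=7 S=549.4591 intr=0.0000 cont=0.0000 V=0.0000[hold]  S*(7)=72.3429
k=6: j=0 S=39.3762 intr=97.8338 cont=96.8119 V=97.8338[EX]; j=1 S=59.0666 intr=78.1434 cont=77.1215 V=78.1434[EX]; j=2 S=88.6033 intr=48.6067 cont=49.4510 V=49.4510[hold]; j=3 S=132.9100 intr=4.3000 cont=20.9935 V=20.9935[hold]; j=4 S=199.3726 intr=0.0000 cont=4.2275 V=4.2275[hold]; j=5 S=299.0704 intr=0.0000 cont=0.0000 V=0.0000[hold]; j=6 S=448.6229 intr=0.0000 cont=0.0000 V=0.0000[hold]  S*(6)=59.0666
k=5: j=0 S=48.2267 intr=88.9833 cont=87.9614 V=88.9833[EX]; j=1 S=72.3429 intr=64.8671 cont=64.2373 V=64.8671[EX]; j=2 S=108.5185 intr=28.6915 cont=35.8676 V=35.8676[hold]; j=3 S=162.7840 intr=0.0000 cont=13.0514 V=13.0514[hold]; j=4 S=244.1853 intr=0.0000 cont=2.2329 V=2.2329[hold]; j=5 S=366.2920 intr=0.0000 cont=0.0000 V=0.0000[hold]  S*(5)=72.3429
k=4: j=0 S=59.0666 intr=78.1434 cont=77.1215 V=78.1434[EX]; j=1 S=88.6033 intr=48.6067 cont=50.9173 V=50.9173[hold]; j=2 S=132.9100 intr=4.3000 cont=25.0051 V=25.0051[hold]; j=3 S=199.3726 intr=0.0000 cont=7.9303 V=7.9303[hold]; j=4 S=299.0704 intr=0.0000 cont=1.1793 V=1.1793[hold]  S*(4)=59.0666
k=3: j=0 S=72.3429 intr=64.8671 cont=64.9182 V=64.9182[hold]; j=1 S=108.5185 intr=28.6915 cont=38.5050 V=38.5050[hold]; j=2 S=162.7840 intr=0.0000 cont=16.8897 V=16.8897[hold]; j=3 S=244.1853 intr=0.0000 cont=4.7362 V=4.7362[hold]  S*(3)=-
k=2: j=0 S=88.6033 intr=48.6067 cont=52.1690 V=52.1690[hold]; j=1 S=132.9100 intr=4.3000 cont=28.1805 V=28.1805[hold]; j=2 S=199.3726 intr=0.0000 cont=11.1201 V=11.1201[hold]  S*(2)=-
k=1: j=0 S=108.5185 intr=28.6915 cont=40.6407 V=40.6407[hold]; j=1 S=162.7840 intr=0.0000 cont=20.0481 V=20.0481[hold]  S*(1)=-
k=0: j=0 S=132.9100 intr=4.3000 cont=30.7753 V=30.7753[hold]  S*(0)=-

price = 30.7753
boundary = - - - - 59.0666 72.3429 59.0666 72.3429 88.6033
tree:
30.7753
40.6407 20.0481
52.1690 28.1805 11.1201
64.9182 38.5050 16.8897 4.7362
78.1434 50.9173 25.0051 7.9303 1.1793
88.9833 64.8671 35.8676 13.0514 2.2329 0.0000
97.8338 78.1434 49.4510 20.9935 4.2275 0.0000 0.0000
105.0601 88.9833 64.8671 32.7100 8.0040 0.0000 0.0000 0.0000
110.9602 97.8338 78.1434 48.6067 15.1541 0.0000 0.0000 0.0000 0.0000
115.7775 105.0601 88.9833 64.8671 28.6915 0.0000 0.0000 0.0000 0.0000 0.0000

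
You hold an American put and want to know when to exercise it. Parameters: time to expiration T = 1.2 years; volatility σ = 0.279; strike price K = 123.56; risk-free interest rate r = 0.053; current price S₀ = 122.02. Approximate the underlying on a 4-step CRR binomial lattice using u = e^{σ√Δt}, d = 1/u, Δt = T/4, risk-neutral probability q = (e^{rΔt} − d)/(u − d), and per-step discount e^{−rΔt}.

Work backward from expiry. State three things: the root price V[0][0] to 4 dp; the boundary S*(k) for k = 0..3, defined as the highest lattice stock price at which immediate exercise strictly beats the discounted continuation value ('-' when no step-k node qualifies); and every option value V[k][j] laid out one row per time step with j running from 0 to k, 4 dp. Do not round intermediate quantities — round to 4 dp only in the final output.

params: Δt=0.30000 u=1.16511 d=0.85829 q=0.51411 e^(-rΔt)=0.98423
t_4 payoffs: 57.3437 33.6728 1.5400 0.0000 0.0000
t_3: node(3,0) S=77.1492 payoff=46.4108 vs cont=44.4617 → 46.4108 [stop]  node(3,1) S=104.7284 payoff=18.8316 vs cont=16.8825 → 18.8316 [stop]  node(3,2) S=142.1666 payoff=0.0000 vs cont=0.7365 → 0.7365 [wait]  node(3,3) S=192.9881 payoff=0.0000 vs cont=0.0000 → 0.0000 [wait]  ⇒ S*(3)=104.7284
t_2: node(2,0) S=89.8872 payoff=33.6728 vs cont=31.7237 → 33.6728 [stop]  node(2,1) S=122.0200 payoff=1.5400 vs cont=9.3785 → 9.3785 [wait]  node(2,2) S=165.6396 payoff=0.0000 vs cont=0.3522 → 0.3522 [wait]  ⇒ S*(2)=89.8872
t_1: node(1,0) S=104.7284 payoff=18.8316 vs cont=20.8488 → 20.8488 [wait]  node(1,1) S=142.1666 payoff=0.0000 vs cont=4.6633 → 4.6633 [wait]  ⇒ S*(1)=-
t_0: node(0,0) S=122.0200 payoff=1.5400 vs cont=12.3301 → 12.3301 [wait]  ⇒ S*(0)=-

price = 12.3301
boundary = - - 89.8872 104.7284
tree:
12.3301
20.8488 4.6633
33.6728 9.3785 0.3522
46.4108 18.8316 0.7365 0.0000
57.3437 33.6728 1.5400 0.0000 0.0000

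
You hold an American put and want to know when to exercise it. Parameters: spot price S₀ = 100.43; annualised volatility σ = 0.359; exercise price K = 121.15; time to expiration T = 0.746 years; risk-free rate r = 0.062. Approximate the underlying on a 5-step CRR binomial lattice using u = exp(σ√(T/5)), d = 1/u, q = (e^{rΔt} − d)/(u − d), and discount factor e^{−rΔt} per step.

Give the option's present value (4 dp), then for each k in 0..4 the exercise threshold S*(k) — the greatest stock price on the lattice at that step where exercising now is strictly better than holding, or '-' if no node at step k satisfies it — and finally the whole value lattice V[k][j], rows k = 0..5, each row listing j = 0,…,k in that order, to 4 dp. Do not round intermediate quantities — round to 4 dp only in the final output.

price = 23.8694
boundary = - 87.4259 76.1057 87.4259 100.4300
tree:
23.8694
33.7241 14.4116
45.0443 22.5334 6.5189
54.8987 33.7241 11.7084 1.4258
63.4772 45.0443 20.7200 2.8712 0.0000
70.9449 54.8987 33.7241 5.7817 0.0000 0.0000

params: Δt=0.14920 u=1.14874 d=0.87052 q=0.49879 e^(-rΔt)=0.99079
t_5 payoffs: 70.9449 54.8987 33.7241 5.7817 0.0000 0.0000
t_4: node(4,0) S=57.6728 payoff=63.4772 vs cont=62.3617 → 63.4772 [stop]  node(4,1) S=76.1057 payoff=45.0443 vs cont=43.9288 → 45.0443 [stop]  node(4,2) S=100.4300 payoff=20.7200 vs cont=19.6045 → 20.7200 [stop]  node(4,3) S=132.5286 payoff=0.0000 vs cont=2.8712 → 2.8712 [wait]  node(4,4) S=174.8863 payoff=0.0000 vs cont=0.0000 → 0.0000 [wait]  ⇒ S*(4)=100.4300
t_3: node(3,0) S=66.2513 payoff=54.8987 vs cont=53.7832 → 54.8987 [stop]  node(3,1) S=87.4259 payoff=33.7241 vs cont=32.6085 → 33.7241 [stop]  node(3,2) S=115.3683 payoff=5.7817 vs cont=11.7084 → 11.7084 [wait]  node(3,3) S=152.2414 payoff=0.0000 vs cont=1.4258 → 1.4258 [wait]  ⇒ S*(3)=87.4259
t_2: node(2,0) S=76.1057 payoff=45.0443 vs cont=43.9288 → 45.0443 [stop]  node(2,1) S=100.4300 payoff=20.7200 vs cont=22.5334 → 22.5334 [wait]  node(2,2) S=132.5286 payoff=0.0000 vs cont=6.5189 → 6.5189 [wait]  ⇒ S*(2)=76.1057
t_1: node(1,0) S=87.4259 payoff=33.7241 vs cont=33.5047 → 33.7241 [stop]  node(1,1) S=115.3683 payoff=5.7817 vs cont=14.4116 → 14.4116 [wait]  ⇒ S*(1)=87.4259
t_0: node(0,0) S=100.4300 payoff=20.7200 vs cont=23.8694 → 23.8694 [wait]  ⇒ S*(0)=-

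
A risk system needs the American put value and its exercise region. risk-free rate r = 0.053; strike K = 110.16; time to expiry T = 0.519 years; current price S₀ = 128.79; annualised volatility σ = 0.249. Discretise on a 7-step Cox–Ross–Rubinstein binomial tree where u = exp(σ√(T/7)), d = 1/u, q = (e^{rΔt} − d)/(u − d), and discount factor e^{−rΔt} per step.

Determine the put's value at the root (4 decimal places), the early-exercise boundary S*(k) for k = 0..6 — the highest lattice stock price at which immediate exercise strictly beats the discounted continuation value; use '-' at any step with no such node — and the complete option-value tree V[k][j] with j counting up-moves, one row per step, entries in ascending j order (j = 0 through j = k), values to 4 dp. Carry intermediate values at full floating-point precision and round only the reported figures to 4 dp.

Δt=0.07414  u=1.07015  d=0.93445  q=0.51207  discount=0.99608
step 7 (expiry): payoffs max(K−S,0) = 30.0358 18.3997 5.0738 0.0000 0.0000 0.0000 0.0000 0.0000
step 6: (k=6,j=0): S=85.7451, (K−S)⁺=24.4149, hold=23.9829 ⇒ V=24.4149 exercise | (k=6,j=1): S=98.1975, (K−S)⁺=11.9625, hold=11.5305 ⇒ V=11.9625 exercise | (k=6,j=2): S=112.4582, (K−S)⁺=0.0000, hold=2.4659 ⇒ V=2.4659 continue | (k=6,j=3): S=128.7900, (K−S)⁺=0.0000, hold=0.0000 ⇒ V=0.0000 continue | (k=6,j=4): S=147.4936, (K−S)⁺=0.0000, hold=0.0000 ⇒ V=0.0000 continue | (k=6,j=5): S=168.9134, (K−S)⁺=0.0000, hold=0.0000 ⇒ V=0.0000 continue | (k=6,j=6): S=193.4438, (K−S)⁺=0.0000, hold=0.0000 ⇒ V=0.0000 continue  boundary S*=98.1975
step 5: (k=5,j=0): S=91.7603, (K−S)⁺=18.3997, hold=17.9677 ⇒ V=18.3997 exercise | (k=5,j=1): S=105.0862, (K−S)⁺=5.0738, hold=7.0718 ⇒ V=7.0718 continue | (k=5,j=2): S=120.3474, (K−S)⁺=0.0000, hold=1.1985 ⇒ V=1.1985 continue | (k=5,j=3): S=137.8249, (K−S)⁺=0.0000, hold=0.0000 ⇒ V=0.0000 continue | (k=5,j=4): S=157.8405, (K−S)⁺=0.0000, hold=0.0000 ⇒ V=0.0000 continue | (k=5,j=5): S=180.7630, (K−S)⁺=0.0000, hold=0.0000 ⇒ V=0.0000 continue  boundary S*=91.7603
step 4: (k=4,j=0): S=98.1975, (K−S)⁺=11.9625, hold=12.5496 ⇒ V=12.5496 continue | (k=4,j=1): S=112.4582, (K−S)⁺=0.0000, hold=4.0483 ⇒ V=4.0483 continue | (k=4,j=2): S=128.7900, (K−S)⁺=0.0000, hold=0.5825 ⇒ V=0.5825 continue | (k=4,j=3): S=147.4936, (K−S)⁺=0.0000, hold=0.0000 ⇒ V=0.0000 continue | (k=4,j=4): S=168.9134, (K−S)⁺=0.0000, hold=0.0000 ⇒ V=0.0000 continue  boundary S*=-
step 3: (k=3,j=0): S=105.0862, (K−S)⁺=5.0738, hold=8.1642 ⇒ V=8.1642 continue | (k=3,j=1): S=120.3474, (K−S)⁺=0.0000, hold=2.2646 ⇒ V=2.2646 continue | (k=3,j=2): S=137.8249, (K−S)⁺=0.0000, hold=0.2831 ⇒ V=0.2831 continue | (k=3,j=3): S=157.8405, (K−S)⁺=0.0000, hold=0.0000 ⇒ V=0.0000 continue  boundary S*=-
step 2: (k=2,j=0): S=112.4582, (K−S)⁺=0.0000, hold=5.1230 ⇒ V=5.1230 continue | (k=2,j=1): S=128.7900, (K−S)⁺=0.0000, hold=1.2451 ⇒ V=1.2451 continue | (k=2,j=2): S=147.4936, (K−S)⁺=0.0000, hold=0.1376 ⇒ V=0.1376 continue  boundary S*=-
step 1: (k=1,j=0): S=120.3474, (K−S)⁺=0.0000, hold=3.1249 ⇒ V=3.1249 continue | (k=1,j=1): S=137.8249, (K−S)⁺=0.0000, hold=0.6753 ⇒ V=0.6753 continue  boundary S*=-
step 0: (k=0,j=0): S=128.7900, (K−S)⁺=0.0000, hold=1.8632 ⇒ V=1.8632 continue  boundary S*=-

price = 1.8632
boundary = - - - - - 91.7603 98.1975
tree:
1.8632
3.1249 0.6753
5.1230 1.2451 0.1376
8.1642 2.2646 0.2831 0.0000
12.5496 4.0483 0.5825 0.0000 0.0000
18.3997 7.0718 1.1985 0.0000 0.0000 0.0000
24.4149 11.9625 2.4659 0.0000 0.0000 0.0000 0.0000
30.0358 18.3997 5.0738 0.0000 0.0000 0.0000 0.0000 0.0000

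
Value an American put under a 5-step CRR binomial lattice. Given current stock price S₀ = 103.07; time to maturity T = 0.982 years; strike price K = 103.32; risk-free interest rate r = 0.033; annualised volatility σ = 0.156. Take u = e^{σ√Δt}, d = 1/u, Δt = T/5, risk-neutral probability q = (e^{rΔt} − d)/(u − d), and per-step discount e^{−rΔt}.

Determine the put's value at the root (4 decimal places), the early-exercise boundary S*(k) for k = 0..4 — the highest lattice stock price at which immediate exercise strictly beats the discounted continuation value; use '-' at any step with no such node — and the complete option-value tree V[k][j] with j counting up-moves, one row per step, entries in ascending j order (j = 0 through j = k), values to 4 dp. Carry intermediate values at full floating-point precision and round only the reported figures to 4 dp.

Δt=0.19640, u=1.07158, d=0.93320, q=0.52971, disc=e^(-rΔt)=0.99354
k=5 terminal: V=max(K-S,0) → 30.3728 19.5559 7.1350 0.0000 0.0000 0.0000
k=4: j=0 S=78.1688 intr=25.1512 cont=24.4838 V=25.1512[EX]; j=1 S=89.7600 intr=13.5600 cont=12.8925 V=13.5600[EX]; j=2 S=103.0700 intr=0.2500 cont=3.3338 V=3.3338[hold]; j=3 S=118.3537 intr=0.0000 cont=0.0000 V=0.0000[hold]; j=4 S=135.9037 intr=0.0000 cont=0.0000 V=0.0000[hold]  S*(4)=89.7600
k=3: j=0 S=83.7641 intr=19.5559 cont=18.8884 V=19.5559[EX]; j=1 S=96.1850 intr=7.1350 cont=8.0905 V=8.0905[hold]; j=2 S=110.4478 intr=0.0000 cont=1.5577 V=1.5577[hold]; j=3 S=126.8255 intr=0.0000 cont=0.0000 V=0.0000[hold]  S*(3)=83.7641
k=2: j=0 S=89.7600 intr=13.5600 cont=13.3954 V=13.5600[EX]; j=1 S=103.0700 intr=0.2500 cont=4.6001 V=4.6001[hold]; j=2 S=118.3537 intr=0.0000 cont=0.7278 V=0.7278[hold]  S*(2)=89.7600
k=1: j=0 S=96.1850 intr=7.1350 cont=8.7569 V=8.7569[hold]; j=1 S=110.4478 intr=0.0000 cont=2.5324 V=2.5324[hold]  S*(1)=-
k=0: j=0 S=103.0700 intr=0.2500 cont=5.4245 V=5.4245[hold]  S*(0)=-

price = 5.4245
boundary = - - 89.7600 83.7641 89.7600
tree:
5.4245
8.7569 2.5324
13.5600 4.6001 0.7278
19.5559 8.0905 1.5577 0.0000
25.1512 13.5600 3.3338 0.0000 0.0000
30.3728 19.5559 7.1350 0.0000 0.0000 0.0000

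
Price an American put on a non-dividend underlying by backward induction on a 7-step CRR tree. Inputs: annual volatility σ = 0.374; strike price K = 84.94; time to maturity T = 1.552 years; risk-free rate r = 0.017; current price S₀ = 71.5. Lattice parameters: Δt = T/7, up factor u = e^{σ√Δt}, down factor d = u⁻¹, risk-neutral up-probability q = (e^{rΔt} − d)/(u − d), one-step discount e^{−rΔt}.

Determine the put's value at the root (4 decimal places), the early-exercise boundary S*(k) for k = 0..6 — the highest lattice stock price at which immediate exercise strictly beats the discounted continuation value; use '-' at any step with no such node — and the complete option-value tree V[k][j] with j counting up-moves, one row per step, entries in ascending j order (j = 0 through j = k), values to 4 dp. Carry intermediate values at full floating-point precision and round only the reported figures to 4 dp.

price = 20.5500
boundary = - - - 42.1564 50.2741 59.9550 71.5000
tree:
20.5500
27.2719 13.0368
34.8795 18.8012 6.5568
42.7836 26.1317 10.5786 2.0150
49.5906 34.6659 16.5931 3.7930 0.0000
55.2984 42.7836 24.9850 7.1399 0.0000 0.0000
60.0846 49.5906 34.6659 13.4400 0.0000 0.0000 0.0000
64.0980 55.2984 42.7836 24.9850 0.0000 0.0000 0.0000 0.0000

Δt=0.22171  u=1.19256  d=0.83853  q=0.46675  discount=0.99624
step 7 (expiry): payoffs max(K−S,0) = 64.0980 55.2984 42.7836 24.9850 0.0000 0.0000 0.0000 0.0000
step 6: (k=6,j=0): S=24.8554, (K−S)⁺=60.0846, hold=59.7650 ⇒ V=60.0846 exercise | (k=6,j=1): S=35.3494, (K−S)⁺=49.5906, hold=49.2710 ⇒ V=49.5906 exercise | (k=6,j=2): S=50.2741, (K−S)⁺=34.6659, hold=34.3463 ⇒ V=34.6659 exercise | (k=6,j=3): S=71.5000, (K−S)⁺=13.4400, hold=13.2730 ⇒ V=13.4400 exercise | (k=6,j=4): S=101.6875, (K−S)⁺=0.0000, hold=0.0000 ⇒ V=0.0000 continue | (k=6,j=5): S=144.6204, (K−S)⁺=0.0000, hold=0.0000 ⇒ V=0.0000 continue | (k=6,j=6): S=205.6796, (K−S)⁺=0.0000, hold=0.0000 ⇒ V=0.0000 continue  boundary S*=71.5000
step 5: (k=5,j=0): S=29.6416, (K−S)⁺=55.2984, hold=54.9788 ⇒ V=55.2984 exercise | (k=5,j=1): S=42.1564, (K−S)⁺=42.7836, hold=42.4641 ⇒ V=42.7836 exercise | (k=5,j=2): S=59.9550, (K−S)⁺=24.9850, hold=24.6655 ⇒ V=24.9850 exercise | (k=5,j=3): S=85.2682, (K−S)⁺=0.0000, hold=7.1399 ⇒ V=7.1399 continue | (k=5,j=4): S=121.2687, (K−S)⁺=0.0000, hold=0.0000 ⇒ V=0.0000 continue | (k=5,j=5): S=172.4687, (K−S)⁺=0.0000, hold=0.0000 ⇒ V=0.0000 continue  boundary S*=59.9550
step 4: (k=4,j=0): S=35.3494, (K−S)⁺=49.5906, hold=49.2710 ⇒ V=49.5906 exercise | (k=4,j=1): S=50.2741, (K−S)⁺=34.6659, hold=34.3463 ⇒ V=34.6659 exercise | (k=4,j=2): S=71.5000, (K−S)⁺=13.4400, hold=16.5931 ⇒ V=16.5931 continue | (k=4,j=3): S=101.6875, (K−S)⁺=0.0000, hold=3.7930 ⇒ V=3.7930 continue | (k=4,j=4): S=144.6204, (K−S)⁺=0.0000, hold=0.0000 ⇒ V=0.0000 continue  boundary S*=50.2741
step 3: (k=3,j=0): S=42.1564, (K−S)⁺=42.7836, hold=42.4641 ⇒ V=42.7836 exercise | (k=3,j=1): S=59.9550, (K−S)⁺=24.9850, hold=26.1317 ⇒ V=26.1317 continue | (k=3,j=2): S=85.2682, (K−S)⁺=0.0000, hold=10.5786 ⇒ V=10.5786 continue | (k=3,j=3): S=121.2687, (K−S)⁺=0.0000, hold=2.0150 ⇒ V=2.0150 continue  boundary S*=42.1564
step 2: (k=2,j=0): S=50.2741, (K−S)⁺=34.6659, hold=34.8795 ⇒ V=34.8795 continue | (k=2,j=1): S=71.5000, (K−S)⁺=13.4400, hold=18.8012 ⇒ V=18.8012 continue | (k=2,j=2): S=101.6875, (K−S)⁺=0.0000, hold=6.5568 ⇒ V=6.5568 continue  boundary S*=-
step 1: (k=1,j=0): S=59.9550, (K−S)⁺=24.9850, hold=27.2719 ⇒ V=27.2719 continue | (k=1,j=1): S=85.2682, (K−S)⁺=0.0000, hold=13.0368 ⇒ V=13.0368 continue  boundary S*=-
step 0: (k=0,j=0): S=71.5000, (K−S)⁺=13.4400, hold=20.5500 ⇒ V=20.5500 continue  boundary S*=-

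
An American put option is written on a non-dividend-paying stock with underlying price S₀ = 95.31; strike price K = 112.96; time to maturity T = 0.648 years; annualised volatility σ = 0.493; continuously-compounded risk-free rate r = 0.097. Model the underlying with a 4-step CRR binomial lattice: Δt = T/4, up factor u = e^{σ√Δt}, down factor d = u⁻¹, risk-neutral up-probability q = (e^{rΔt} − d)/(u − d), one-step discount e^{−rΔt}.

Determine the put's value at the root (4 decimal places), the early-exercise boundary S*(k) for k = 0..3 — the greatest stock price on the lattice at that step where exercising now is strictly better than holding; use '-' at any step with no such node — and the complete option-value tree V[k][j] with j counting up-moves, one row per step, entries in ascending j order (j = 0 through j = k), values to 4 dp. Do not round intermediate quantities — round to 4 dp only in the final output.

price = 23.8733
boundary = - - 64.0893 78.1559
tree:
23.8733
35.0169 13.0556
48.8707 21.7407 4.4452
60.4056 34.8041 8.8576 0.0000
69.8644 48.8707 17.6500 0.0000 0.0000

Δt=0.16200  u=1.21949  d=0.82002  q=0.49020  discount=0.98441
step 4 (expiry): payoffs max(K−S,0) = 69.8644 48.8707 17.6500 0.0000 0.0000
step 3: (k=3,j=0): S=52.5544, (K−S)⁺=60.4056, hold=58.6444 ⇒ V=60.4056 exercise | (k=3,j=1): S=78.1559, (K−S)⁺=34.8041, hold=33.0429 ⇒ V=34.8041 exercise | (k=3,j=2): S=116.2291, (K−S)⁺=0.0000, hold=8.8576 ⇒ V=8.8576 continue | (k=3,j=3): S=172.8494, (K−S)⁺=0.0000, hold=0.0000 ⇒ V=0.0000 continue  boundary S*=78.1559
step 2: (k=2,j=0): S=64.0893, (K−S)⁺=48.8707, hold=47.1095 ⇒ V=48.8707 exercise | (k=2,j=1): S=95.3100, (K−S)⁺=17.6500, hold=21.7407 ⇒ V=21.7407 continue | (k=2,j=2): S=141.7397, (K−S)⁺=0.0000, hold=4.4452 ⇒ V=4.4452 continue  boundary S*=64.0893
step 1: (k=1,j=0): S=78.1559, (K−S)⁺=34.8041, hold=35.0169 ⇒ V=35.0169 continue | (k=1,j=1): S=116.2291, (K−S)⁺=0.0000, hold=13.0556 ⇒ V=13.0556 continue  boundary S*=-
step 0: (k=0,j=0): S=95.3100, (K−S)⁺=17.6500, hold=23.8733 ⇒ V=23.8733 continue  boundary S*=-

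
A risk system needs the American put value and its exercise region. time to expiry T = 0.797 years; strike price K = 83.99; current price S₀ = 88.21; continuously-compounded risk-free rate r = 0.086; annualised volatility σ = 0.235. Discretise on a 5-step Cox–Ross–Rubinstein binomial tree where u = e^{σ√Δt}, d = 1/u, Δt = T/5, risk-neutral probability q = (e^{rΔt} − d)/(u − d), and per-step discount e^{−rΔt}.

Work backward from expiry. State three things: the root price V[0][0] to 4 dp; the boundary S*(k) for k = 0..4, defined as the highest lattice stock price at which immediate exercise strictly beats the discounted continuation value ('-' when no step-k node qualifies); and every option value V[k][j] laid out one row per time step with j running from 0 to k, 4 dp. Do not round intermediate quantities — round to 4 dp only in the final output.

Δt=0.15940  u=1.09837  d=0.91044  q=0.55001  discount=0.98639
step 5 (expiry): payoffs max(K−S,0) = 28.8099 17.4203 3.6798 0.0000 0.0000 0.0000
step 4: (k=4,j=0): S=60.6079, (K−S)⁺=23.3821, hold=22.2385 ⇒ V=23.3821 exercise | (k=4,j=1): S=73.1179, (K−S)⁺=10.8721, hold=9.7286 ⇒ V=10.8721 exercise | (k=4,j=2): S=88.2100, (K−S)⁺=0.0000, hold=1.6333 ⇒ V=1.6333 continue | (k=4,j=3): S=106.4172, (K−S)⁺=0.0000, hold=0.0000 ⇒ V=0.0000 continue | (k=4,j=4): S=128.3826, (K−S)⁺=0.0000, hold=0.0000 ⇒ V=0.0000 continue  boundary S*=73.1179
step 3: (k=3,j=0): S=66.5697, (K−S)⁺=17.4203, hold=16.2768 ⇒ V=17.4203 exercise | (k=3,j=1): S=80.3102, (K−S)⁺=3.6798, hold=5.7118 ⇒ V=5.7118 continue | (k=3,j=2): S=96.8869, (K−S)⁺=0.0000, hold=0.7250 ⇒ V=0.7250 continue | (k=3,j=3): S=116.8851, (K−S)⁺=0.0000, hold=0.0000 ⇒ V=0.0000 continue  boundary S*=66.5697
step 2: (k=2,j=0): S=73.1179, (K−S)⁺=10.8721, hold=10.8310 ⇒ V=10.8721 exercise | (k=2,j=1): S=88.2100, (K−S)⁺=0.0000, hold=2.9286 ⇒ V=2.9286 continue | (k=2,j=2): S=106.4172, (K−S)⁺=0.0000, hold=0.3218 ⇒ V=0.3218 continue  boundary S*=73.1179
step 1: (k=1,j=0): S=80.3102, (K−S)⁺=3.6798, hold=6.4145 ⇒ V=6.4145 continue | (k=1,j=1): S=96.8869, (K−S)⁺=0.0000, hold=1.4745 ⇒ V=1.4745 continue  boundary S*=-
step 0: (k=0,j=0): S=88.2100, (K−S)⁺=0.0000, hold=3.6471 ⇒ V=3.6471 continue  boundary S*=-

price = 3.6471
boundary = - - 73.1179 66.5697 73.1179
tree:
3.6471
6.4145 1.4745
10.8721 2.9286 0.3218
17.4203 5.7118 0.7250 0.0000
23.3821 10.8721 1.6333 0.0000 0.0000
28.8099 17.4203 3.6798 0.0000 0.0000 0.0000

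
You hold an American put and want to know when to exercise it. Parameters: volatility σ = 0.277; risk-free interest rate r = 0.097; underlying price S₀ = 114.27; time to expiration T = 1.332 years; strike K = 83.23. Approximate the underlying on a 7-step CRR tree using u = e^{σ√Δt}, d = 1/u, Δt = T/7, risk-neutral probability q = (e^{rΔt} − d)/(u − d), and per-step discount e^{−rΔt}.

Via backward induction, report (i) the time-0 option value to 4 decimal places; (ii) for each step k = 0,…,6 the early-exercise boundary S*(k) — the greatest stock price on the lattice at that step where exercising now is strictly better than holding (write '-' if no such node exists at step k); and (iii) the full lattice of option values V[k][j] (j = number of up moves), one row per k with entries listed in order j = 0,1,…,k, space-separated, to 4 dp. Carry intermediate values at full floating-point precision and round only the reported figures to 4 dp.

params: Δt=0.19029 u=1.12844 d=0.88618 q=0.54673 e^(-rΔt)=0.98171
t_7 payoffs: 34.1850 20.7777 3.7053 0.0000 0.0000 0.0000 0.0000 0.0000
t_6: node(6,0) S=55.3441 payoff=27.8859 vs cont=26.3637 → 27.8859 [stop]  node(6,1) S=70.4734 payoff=12.7566 vs cont=11.2345 → 12.7566 [stop]  node(6,2) S=89.7385 payoff=0.0000 vs cont=1.6488 → 1.6488 [wait]  node(6,3) S=114.2700 payoff=0.0000 vs cont=0.0000 → 0.0000 [wait]  node(6,4) S=145.5076 payoff=0.0000 vs cont=0.0000 → 0.0000 [wait]  node(6,5) S=185.2846 payoff=0.0000 vs cont=0.0000 → 0.0000 [wait]  node(6,6) S=235.9353 payoff=0.0000 vs cont=0.0000 → 0.0000 [wait]  ⇒ S*(6)=70.4734
t_5: node(5,0) S=62.4523 payoff=20.7777 vs cont=19.2556 → 20.7777 [stop]  node(5,1) S=79.5247 payoff=3.7053 vs cont=6.5614 → 6.5614 [wait]  node(5,2) S=101.2641 payoff=0.0000 vs cont=0.7337 → 0.7337 [wait]  node(5,3) S=128.9463 payoff=0.0000 vs cont=0.0000 → 0.0000 [wait]  node(5,4) S=164.1960 payoff=0.0000 vs cont=0.0000 → 0.0000 [wait]  node(5,5) S=209.0817 payoff=0.0000 vs cont=0.0000 → 0.0000 [wait]  ⇒ S*(5)=62.4523
t_4: node(4,0) S=70.4734 payoff=12.7566 vs cont=12.7674 → 12.7674 [wait]  node(4,1) S=89.7385 payoff=0.0000 vs cont=3.3135 → 3.3135 [wait]  node(4,2) S=114.2700 payoff=0.0000 vs cont=0.3265 → 0.3265 [wait]  node(4,3) S=145.5076 payoff=0.0000 vs cont=0.0000 → 0.0000 [wait]  node(4,4) S=185.2846 payoff=0.0000 vs cont=0.0000 → 0.0000 [wait]  ⇒ S*(4)=-
t_3: node(3,0) S=79.5247 payoff=3.7053 vs cont=7.4597 → 7.4597 [wait]  node(3,1) S=101.2641 payoff=0.0000 vs cont=1.6497 → 1.6497 [wait]  node(3,2) S=128.9463 payoff=0.0000 vs cont=0.1453 → 0.1453 [wait]  node(3,3) S=164.1960 payoff=0.0000 vs cont=0.0000 → 0.0000 [wait]  ⇒ S*(3)=-
t_2: node(2,0) S=89.7385 payoff=0.0000 vs cont=4.2049 → 4.2049 [wait]  node(2,1) S=114.2700 payoff=0.0000 vs cont=0.8121 → 0.8121 [wait]  node(2,2) S=145.5076 payoff=0.0000 vs cont=0.0646 → 0.0646 [wait]  ⇒ S*(2)=-
t_1: node(1,0) S=101.2641 payoff=0.0000 vs cont=2.3070 → 2.3070 [wait]  node(1,1) S=128.9463 payoff=0.0000 vs cont=0.3960 → 0.3960 [wait]  ⇒ S*(1)=-
t_0: node(0,0) S=114.2700 payoff=0.0000 vs cont=1.2391 → 1.2391 [wait]  ⇒ S*(0)=-

price = 1.2391
boundary = - - - - - 62.4523 70.4734
tree:
1.2391
2.3070 0.3960
4.2049 0.8121 0.0646
7.4597 1.6497 0.1453 0.0000
12.7674 3.3135 0.3265 0.0000 0.0000
20.7777 6.5614 0.7337 0.0000 0.0000 0.0000
27.8859 12.7566 1.6488 0.0000 0.0000 0.0000 0.0000
34.1850 20.7777 3.7053 0.0000 0.0000 0.0000 0.0000 0.0000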